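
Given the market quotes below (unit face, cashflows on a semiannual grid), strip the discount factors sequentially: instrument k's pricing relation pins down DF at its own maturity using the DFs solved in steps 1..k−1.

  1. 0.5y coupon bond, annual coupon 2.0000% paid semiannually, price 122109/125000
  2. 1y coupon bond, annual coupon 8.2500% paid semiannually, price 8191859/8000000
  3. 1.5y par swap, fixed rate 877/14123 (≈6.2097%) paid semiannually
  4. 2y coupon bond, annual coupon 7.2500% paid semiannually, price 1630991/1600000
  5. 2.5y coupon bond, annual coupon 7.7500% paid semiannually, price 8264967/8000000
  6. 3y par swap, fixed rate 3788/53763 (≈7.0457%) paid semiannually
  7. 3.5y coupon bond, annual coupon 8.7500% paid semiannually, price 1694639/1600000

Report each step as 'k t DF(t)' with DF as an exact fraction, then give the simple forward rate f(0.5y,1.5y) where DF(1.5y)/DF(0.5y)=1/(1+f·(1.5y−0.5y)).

step 1 [0.5y] bond c/2=1/100: DF=(122109/125000 − 1/100·(0))/(1+1/100) = 1209/1250 ≈ 0.967200
step 2 [1y] bond c/2=33/800: DF=(8191859/8000000 − 33/800·(0.967200))/(1+33/800) = 9451/10000 ≈ 0.945100
step 3 [1.5y] swap r/2=877/28246: DF=(1 − 877/28246·(0.967200+0.945100))/(1+877/28246) = 9123/10000 ≈ 0.912300
step 4 [2y] bond c/2=29/800: DF=(1630991/1600000 − 29/800·(0.967200+0.945100+0.912300))/(1+29/800) = 8849/10000 ≈ 0.884900
step 5 [2.5y] bond c/2=31/800: DF=(8264967/8000000 − 31/800·(0.967200+0.945100+0.912300+0.884900))/(1+31/800) = 4281/5000 ≈ 0.856200
step 6 [3y] swap r/2=1894/53763: DF=(1 − 1894/53763·(0.967200+0.945100+0.912300+0.884900+0.856200))/(1+1894/53763) = 4053/5000 ≈ 0.810600
step 7 [3.5y] bond c/2=7/160: DF=(1694639/1600000 − 7/160·(0.967200+0.945100+0.912300+0.884900+0.856200+0.810600))/(1+7/160) = 3947/5000 ≈ 0.789400

1 1/2 1209/1250
2 1 9451/10000
3 3/2 9123/10000
4 2 8849/10000
5 5/2 4281/5000
6 3 4053/5000
7 7/2 3947/5000
f(0.5y,1.5y) = ((1209/1250)/(9123/10000) − 1)/(1) = 183/3041 ≈ 6.0178%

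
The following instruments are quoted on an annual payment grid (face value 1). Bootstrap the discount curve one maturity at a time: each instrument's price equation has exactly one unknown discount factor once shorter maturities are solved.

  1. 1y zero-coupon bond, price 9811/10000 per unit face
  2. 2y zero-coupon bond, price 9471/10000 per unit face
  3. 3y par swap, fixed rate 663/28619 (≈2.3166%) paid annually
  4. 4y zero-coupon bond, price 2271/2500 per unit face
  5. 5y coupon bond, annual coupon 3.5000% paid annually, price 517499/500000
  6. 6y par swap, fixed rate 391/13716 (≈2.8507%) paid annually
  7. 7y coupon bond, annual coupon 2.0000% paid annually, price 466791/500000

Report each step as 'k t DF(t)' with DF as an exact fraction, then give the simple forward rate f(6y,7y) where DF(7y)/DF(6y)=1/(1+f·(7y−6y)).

step 1 [1y] zero: DF = P = 9811/10000 ≈ 0.981100
step 2 [2y] zero: DF = P = 9471/10000 ≈ 0.947100
step 3 [3y] swap r/1=663/28619: DF=(1 − 663/28619·(0.981100+0.947100))/(1+663/28619) = 9337/10000 ≈ 0.933700
step 4 [4y] zero: DF = P = 2271/2500 ≈ 0.908400
step 5 [5y] bond c/1=7/200: DF=(517499/500000 − 7/200·(0.981100+0.947100+0.933700+0.908400))/(1+7/200) = 349/400 ≈ 0.872500
step 6 [6y] swap r/1=391/13716: DF=(1 − 391/13716·(0.981100+0.947100+0.933700+0.908400+0.872500))/(1+391/13716) = 2109/2500 ≈ 0.843600
step 7 [7y] bond c/1=1/50: DF=(466791/500000 − 1/50·(0.981100+0.947100+0.933700+0.908400+0.872500+0.843600))/(1+1/50) = 8077/10000 ≈ 0.807700

1 1 9811/10000
2 2 9471/10000
3 3 9337/10000
4 4 2271/2500
5 5 349/400
6 6 2109/2500
7 7 8077/10000
f(6y,7y) = ((2109/2500)/(8077/10000) − 1)/(1) = 359/8077 ≈ 4.4447%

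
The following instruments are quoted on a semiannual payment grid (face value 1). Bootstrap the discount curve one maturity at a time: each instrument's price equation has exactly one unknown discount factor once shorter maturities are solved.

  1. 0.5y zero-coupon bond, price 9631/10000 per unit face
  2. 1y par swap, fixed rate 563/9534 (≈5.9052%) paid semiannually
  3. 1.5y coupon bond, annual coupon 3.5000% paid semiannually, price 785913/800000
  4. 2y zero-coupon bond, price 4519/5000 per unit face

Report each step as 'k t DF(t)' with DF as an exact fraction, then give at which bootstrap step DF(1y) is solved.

step 1 [0.5y] zero: DF = P = 9631/10000 ≈ 0.963100
step 2 [1y] swap r/2=563/19068: DF=(1 − 563/19068·(0.963100))/(1+563/19068) = 9437/10000 ≈ 0.943700
step 3 [1.5y] bond c/2=7/400: DF=(785913/800000 − 7/400·(0.963100+0.943700))/(1+7/400) = 9327/10000 ≈ 0.932700
step 4 [2y] zero: DF = P = 4519/5000 ≈ 0.903800

1 1/2 9631/10000
2 1 9437/10000
3 3/2 9327/10000
4 2 4519/5000
DF(1y) is solved at step 2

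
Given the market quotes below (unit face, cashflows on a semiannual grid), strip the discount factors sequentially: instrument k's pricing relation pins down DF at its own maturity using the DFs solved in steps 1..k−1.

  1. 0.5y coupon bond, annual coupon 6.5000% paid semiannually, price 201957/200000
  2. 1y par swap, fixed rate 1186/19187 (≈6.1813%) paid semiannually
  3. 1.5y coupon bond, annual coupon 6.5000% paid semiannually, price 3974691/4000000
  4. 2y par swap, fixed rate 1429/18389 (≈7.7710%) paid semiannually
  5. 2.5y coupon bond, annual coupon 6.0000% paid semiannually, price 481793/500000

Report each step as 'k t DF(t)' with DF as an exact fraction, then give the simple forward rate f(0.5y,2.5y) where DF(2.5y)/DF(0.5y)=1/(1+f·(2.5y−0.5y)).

step 1 [0.5y] bond c/2=13/400: DF=(201957/200000 − 13/400·(0))/(1+13/400) = 489/500 ≈ 0.978000
step 2 [1y] swap r/2=593/19187: DF=(1 − 593/19187·(0.978000))/(1+593/19187) = 9407/10000 ≈ 0.940700
step 3 [1.5y] bond c/2=13/400: DF=(3974691/4000000 − 13/400·(0.978000+0.940700))/(1+13/400) = 451/500 ≈ 0.902000
step 4 [2y] swap r/2=1429/36778: DF=(1 − 1429/36778·(0.978000+0.940700+0.902000))/(1+1429/36778) = 8571/10000 ≈ 0.857100
step 5 [2.5y] bond c/2=3/100: DF=(481793/500000 − 3/100·(0.978000+0.940700+0.902000+0.857100))/(1+3/100) = 2071/2500 ≈ 0.828400

1 1/2 489/500
2 1 9407/10000
3 3/2 451/500
4 2 8571/10000
5 5/2 2071/2500
f(0.5y,2.5y) = ((489/500)/(2071/2500) − 1)/(2) = 187/2071 ≈ 9.0295%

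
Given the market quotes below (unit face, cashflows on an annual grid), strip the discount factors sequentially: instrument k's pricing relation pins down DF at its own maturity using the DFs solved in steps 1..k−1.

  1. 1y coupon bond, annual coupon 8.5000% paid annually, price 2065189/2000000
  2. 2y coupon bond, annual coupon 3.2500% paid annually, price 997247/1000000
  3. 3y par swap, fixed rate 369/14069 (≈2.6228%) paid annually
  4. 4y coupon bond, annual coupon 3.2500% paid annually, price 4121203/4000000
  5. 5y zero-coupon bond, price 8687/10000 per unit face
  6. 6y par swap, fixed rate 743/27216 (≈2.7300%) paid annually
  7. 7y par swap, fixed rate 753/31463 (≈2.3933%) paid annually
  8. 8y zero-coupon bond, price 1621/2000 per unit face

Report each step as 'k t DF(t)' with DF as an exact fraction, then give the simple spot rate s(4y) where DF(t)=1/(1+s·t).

step 1 [1y] bond c/1=17/200: DF=(2065189/2000000 − 17/200·(0))/(1+17/200) = 9517/10000 ≈ 0.951700
step 2 [2y] bond c/1=13/400: DF=(997247/1000000 − 13/400·(0.951700))/(1+13/400) = 9359/10000 ≈ 0.935900
step 3 [3y] swap r/1=369/14069: DF=(1 − 369/14069·(0.951700+0.935900))/(1+369/14069) = 4631/5000 ≈ 0.926200
step 4 [4y] bond c/1=13/400: DF=(4121203/4000000 − 13/400·(0.951700+0.935900+0.926200))/(1+13/400) = 9093/10000 ≈ 0.909300
step 5 [5y] zero: DF = P = 8687/10000 ≈ 0.868700
step 6 [6y] swap r/1=743/27216: DF=(1 − 743/27216·(0.951700+0.935900+0.926200+0.909300+0.868700))/(1+743/27216) = 4257/5000 ≈ 0.851400
step 7 [7y] swap r/1=753/31463: DF=(1 − 753/31463·(0.951700+0.935900+0.926200+0.909300+0.868700+0.851400))/(1+753/31463) = 4247/5000 ≈ 0.849400
step 8 [8y] zero: DF = P = 1621/2000 ≈ 0.810500

1 1 9517/10000
2 2 9359/10000
3 3 4631/5000
4 4 9093/10000
5 5 8687/10000
6 6 4257/5000
7 7 4247/5000
8 8 1621/2000
s(4y) = (1/(9093/10000) − 1)/(4) = 907/36372 ≈ 2.4937%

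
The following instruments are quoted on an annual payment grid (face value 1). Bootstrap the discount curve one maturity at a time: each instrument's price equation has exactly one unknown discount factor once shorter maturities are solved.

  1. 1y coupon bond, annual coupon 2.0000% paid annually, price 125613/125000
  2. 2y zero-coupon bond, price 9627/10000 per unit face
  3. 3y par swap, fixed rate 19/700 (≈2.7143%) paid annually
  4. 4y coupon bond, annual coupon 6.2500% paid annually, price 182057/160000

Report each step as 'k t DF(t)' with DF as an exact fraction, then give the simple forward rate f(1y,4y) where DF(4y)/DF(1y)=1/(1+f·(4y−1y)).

1 1 2463/2500
2 2 9627/10000
3 3 9221/10000
4 4 9021/10000
f(1y,4y) = ((2463/2500)/(9021/10000) − 1)/(3) = 277/9021 ≈ 3.0706%

step 1 [1y] bond c/1=1/50: DF=(125613/125000 − 1/50·(0))/(1+1/50) = 2463/2500 ≈ 0.985200
step 2 [2y] zero: DF = P = 9627/10000 ≈ 0.962700
step 3 [3y] swap r/1=19/700: DF=(1 − 19/700·(0.985200+0.962700))/(1+19/700) = 9221/10000 ≈ 0.922100
step 4 [4y] bond c/1=1/16: DF=(182057/160000 − 1/16·(0.985200+0.962700+0.922100))/(1+1/16) = 9021/10000 ≈ 0.902100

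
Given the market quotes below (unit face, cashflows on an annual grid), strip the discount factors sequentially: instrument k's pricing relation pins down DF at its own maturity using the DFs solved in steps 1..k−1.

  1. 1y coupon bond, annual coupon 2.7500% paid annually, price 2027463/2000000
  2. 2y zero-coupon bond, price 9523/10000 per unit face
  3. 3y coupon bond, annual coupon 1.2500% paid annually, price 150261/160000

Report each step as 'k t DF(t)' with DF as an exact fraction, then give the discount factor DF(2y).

1 1 4933/5000
2 2 9523/10000
3 3 2259/2500
DF(2y) = 9523/10000 ≈ 0.952300

step 1 [1y] bond c/1=11/400: DF=(2027463/2000000 − 11/400·(0))/(1+11/400) = 4933/5000 ≈ 0.986600
step 2 [2y] zero: DF = P = 9523/10000 ≈ 0.952300
step 3 [3y] bond c/1=1/80: DF=(150261/160000 − 1/80·(0.986600+0.952300))/(1+1/80) = 2259/2500 ≈ 0.903600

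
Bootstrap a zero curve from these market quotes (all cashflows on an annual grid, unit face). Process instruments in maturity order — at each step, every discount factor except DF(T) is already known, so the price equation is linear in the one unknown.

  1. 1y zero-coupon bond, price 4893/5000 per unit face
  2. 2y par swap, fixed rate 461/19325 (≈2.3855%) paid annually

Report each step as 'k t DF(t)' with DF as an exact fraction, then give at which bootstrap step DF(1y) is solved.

step 1 [1y] zero: DF = P = 4893/5000 ≈ 0.978600
step 2 [2y] swap r/1=461/19325: DF=(1 − 461/19325·(0.978600))/(1+461/19325) = 9539/10000 ≈ 0.953900

1 1 4893/5000
2 2 9539/10000
DF(1y) is solved at step 1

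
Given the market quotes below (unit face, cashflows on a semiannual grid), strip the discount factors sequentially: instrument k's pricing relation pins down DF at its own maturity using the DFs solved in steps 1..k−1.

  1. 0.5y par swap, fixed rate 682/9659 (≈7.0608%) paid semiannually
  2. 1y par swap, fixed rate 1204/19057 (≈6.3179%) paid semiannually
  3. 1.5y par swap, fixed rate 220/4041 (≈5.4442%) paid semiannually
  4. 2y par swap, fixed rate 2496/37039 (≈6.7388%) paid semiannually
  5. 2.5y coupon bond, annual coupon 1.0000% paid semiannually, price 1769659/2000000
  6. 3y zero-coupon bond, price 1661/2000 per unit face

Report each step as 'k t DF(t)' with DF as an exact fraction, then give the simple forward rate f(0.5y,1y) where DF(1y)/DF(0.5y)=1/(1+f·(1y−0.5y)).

step 1 [0.5y] swap r/2=341/9659: DF=(1 − 341/9659·(0))/(1+341/9659) = 9659/10000 ≈ 0.965900
step 2 [1y] swap r/2=602/19057: DF=(1 − 602/19057·(0.965900))/(1+602/19057) = 4699/5000 ≈ 0.939800
step 3 [1.5y] swap r/2=110/4041: DF=(1 − 110/4041·(0.965900+0.939800))/(1+110/4041) = 923/1000 ≈ 0.923000
step 4 [2y] swap r/2=1248/37039: DF=(1 − 1248/37039·(0.965900+0.939800+0.923000))/(1+1248/37039) = 547/625 ≈ 0.875200
step 5 [2.5y] bond c/2=1/200: DF=(1769659/2000000 − 1/200·(0.965900+0.939800+0.923000+0.875200))/(1+1/200) = 431/500 ≈ 0.862000
step 6 [3y] zero: DF = P = 1661/2000 ≈ 0.830500

1 1/2 9659/10000
2 1 4699/5000
3 3/2 923/1000
4 2 547/625
5 5/2 431/500
6 3 1661/2000
f(0.5y,1y) = ((9659/10000)/(4699/5000) − 1)/(1/2) = 261/4699 ≈ 5.5544%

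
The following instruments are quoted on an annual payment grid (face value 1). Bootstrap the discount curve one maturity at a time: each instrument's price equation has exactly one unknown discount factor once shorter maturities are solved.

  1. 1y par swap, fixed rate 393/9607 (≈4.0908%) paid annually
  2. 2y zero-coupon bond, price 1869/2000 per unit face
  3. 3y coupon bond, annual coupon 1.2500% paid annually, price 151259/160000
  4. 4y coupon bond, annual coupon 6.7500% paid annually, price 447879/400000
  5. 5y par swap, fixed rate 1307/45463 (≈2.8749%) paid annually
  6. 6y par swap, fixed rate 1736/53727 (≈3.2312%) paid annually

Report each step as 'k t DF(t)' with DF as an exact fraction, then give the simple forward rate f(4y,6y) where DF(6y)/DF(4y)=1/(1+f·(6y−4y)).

step 1 [1y] swap r/1=393/9607: DF=(1 − 393/9607·(0))/(1+393/9607) = 9607/10000 ≈ 0.960700
step 2 [2y] zero: DF = P = 1869/2000 ≈ 0.934500
step 3 [3y] bond c/1=1/80: DF=(151259/160000 − 1/80·(0.960700+0.934500))/(1+1/80) = 9103/10000 ≈ 0.910300
step 4 [4y] bond c/1=27/400: DF=(447879/400000 − 27/400·(0.960700+0.934500+0.910300))/(1+27/400) = 1743/2000 ≈ 0.871500
step 5 [5y] swap r/1=1307/45463: DF=(1 − 1307/45463·(0.960700+0.934500+0.910300+0.871500))/(1+1307/45463) = 8693/10000 ≈ 0.869300
step 6 [6y] swap r/1=1736/53727: DF=(1 − 1736/53727·(0.960700+0.934500+0.910300+0.871500+0.869300))/(1+1736/53727) = 1033/1250 ≈ 0.826400

1 1 9607/10000
2 2 1869/2000
3 3 9103/10000
4 4 1743/2000
5 5 8693/10000
6 6 1033/1250
f(4y,6y) = ((1743/2000)/(1033/1250) − 1)/(2) = 451/16528 ≈ 2.7287%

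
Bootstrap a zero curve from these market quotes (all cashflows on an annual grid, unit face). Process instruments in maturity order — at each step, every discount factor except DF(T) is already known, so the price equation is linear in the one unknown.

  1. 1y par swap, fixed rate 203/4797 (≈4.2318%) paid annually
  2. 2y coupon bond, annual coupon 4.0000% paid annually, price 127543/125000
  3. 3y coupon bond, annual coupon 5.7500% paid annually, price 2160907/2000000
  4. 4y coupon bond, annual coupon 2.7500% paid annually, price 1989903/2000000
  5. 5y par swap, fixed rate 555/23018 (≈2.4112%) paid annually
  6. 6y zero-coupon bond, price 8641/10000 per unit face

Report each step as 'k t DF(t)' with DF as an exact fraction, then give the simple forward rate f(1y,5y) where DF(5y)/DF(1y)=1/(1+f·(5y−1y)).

1 1 4797/5000
2 2 4721/5000
3 3 4591/5000
4 4 558/625
5 5 889/1000
6 6 8641/10000
f(1y,5y) = ((4797/5000)/(889/1000) − 1)/(4) = 88/4445 ≈ 1.9798%

step 1 [1y] swap r/1=203/4797: DF=(1 − 203/4797·(0))/(1+203/4797) = 4797/5000 ≈ 0.959400
step 2 [2y] bond c/1=1/25: DF=(127543/125000 − 1/25·(0.959400))/(1+1/25) = 4721/5000 ≈ 0.944200
step 3 [3y] bond c/1=23/400: DF=(2160907/2000000 − 23/400·(0.959400+0.944200))/(1+23/400) = 4591/5000 ≈ 0.918200
step 4 [4y] bond c/1=11/400: DF=(1989903/2000000 − 11/400·(0.959400+0.944200+0.918200))/(1+11/400) = 558/625 ≈ 0.892800
step 5 [5y] swap r/1=555/23018: DF=(1 − 555/23018·(0.959400+0.944200+0.918200+0.892800))/(1+555/23018) = 889/1000 ≈ 0.889000
step 6 [6y] zero: DF = P = 8641/10000 ≈ 0.864100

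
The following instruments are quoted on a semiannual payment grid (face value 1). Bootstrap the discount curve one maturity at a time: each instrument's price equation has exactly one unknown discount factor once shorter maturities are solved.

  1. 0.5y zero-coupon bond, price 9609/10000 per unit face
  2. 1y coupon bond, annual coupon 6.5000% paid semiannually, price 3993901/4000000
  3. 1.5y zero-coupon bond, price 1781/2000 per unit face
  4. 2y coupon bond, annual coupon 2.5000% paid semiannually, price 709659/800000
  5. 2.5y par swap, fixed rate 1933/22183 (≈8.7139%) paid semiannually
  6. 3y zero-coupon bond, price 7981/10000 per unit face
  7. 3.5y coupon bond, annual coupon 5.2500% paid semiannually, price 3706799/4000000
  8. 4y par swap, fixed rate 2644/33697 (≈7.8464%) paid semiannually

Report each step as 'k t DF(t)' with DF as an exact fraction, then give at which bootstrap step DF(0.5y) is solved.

step 1 [0.5y] zero: DF = P = 9609/10000 ≈ 0.960900
step 2 [1y] bond c/2=13/400: DF=(3993901/4000000 − 13/400·(0.960900))/(1+13/400) = 1171/1250 ≈ 0.936800
step 3 [1.5y] zero: DF = P = 1781/2000 ≈ 0.890500
step 4 [2y] bond c/2=1/80: DF=(709659/800000 − 1/80·(0.960900+0.936800+0.890500))/(1+1/80) = 8417/10000 ≈ 0.841700
step 5 [2.5y] swap r/2=1933/44366: DF=(1 − 1933/44366·(0.960900+0.936800+0.890500+0.841700))/(1+1933/44366) = 8067/10000 ≈ 0.806700
step 6 [3y] zero: DF = P = 7981/10000 ≈ 0.798100
step 7 [3.5y] bond c/2=21/800: DF=(3706799/4000000 − 21/800·(0.960900+0.936800+0.890500+0.841700+0.806700+0.798100))/(1+21/800) = 7691/10000 ≈ 0.769100
step 8 [4y] swap r/2=1322/33697: DF=(1 − 1322/33697·(0.960900+0.936800+0.890500+0.841700+0.806700+0.798100+0.769100))/(1+1322/33697) = 1839/2500 ≈ 0.735600

1 1/2 9609/10000
2 1 1171/1250
3 3/2 1781/2000
4 2 8417/10000
5 5/2 8067/10000
6 3 7981/10000
7 7/2 7691/10000
8 4 1839/2500
DF(0.5y) is solved at step 1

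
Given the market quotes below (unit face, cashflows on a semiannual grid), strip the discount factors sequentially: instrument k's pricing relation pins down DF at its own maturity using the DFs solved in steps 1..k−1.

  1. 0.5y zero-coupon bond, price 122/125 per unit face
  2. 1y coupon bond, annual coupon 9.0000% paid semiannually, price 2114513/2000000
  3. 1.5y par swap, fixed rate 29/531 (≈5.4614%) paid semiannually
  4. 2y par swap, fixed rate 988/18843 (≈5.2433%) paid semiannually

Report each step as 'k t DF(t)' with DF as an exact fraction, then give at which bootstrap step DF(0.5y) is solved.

step 1 [0.5y] zero: DF = P = 122/125 ≈ 0.976000
step 2 [1y] bond c/2=9/200: DF=(2114513/2000000 − 9/200·(0.976000))/(1+9/200) = 9697/10000 ≈ 0.969700
step 3 [1.5y] swap r/2=29/1062: DF=(1 − 29/1062·(0.976000+0.969700))/(1+29/1062) = 9217/10000 ≈ 0.921700
step 4 [2y] swap r/2=494/18843: DF=(1 − 494/18843·(0.976000+0.969700+0.921700))/(1+494/18843) = 2253/2500 ≈ 0.901200

1 1/2 122/125
2 1 9697/10000
3 3/2 9217/10000
4 2 2253/2500
DF(0.5y) is solved at step 1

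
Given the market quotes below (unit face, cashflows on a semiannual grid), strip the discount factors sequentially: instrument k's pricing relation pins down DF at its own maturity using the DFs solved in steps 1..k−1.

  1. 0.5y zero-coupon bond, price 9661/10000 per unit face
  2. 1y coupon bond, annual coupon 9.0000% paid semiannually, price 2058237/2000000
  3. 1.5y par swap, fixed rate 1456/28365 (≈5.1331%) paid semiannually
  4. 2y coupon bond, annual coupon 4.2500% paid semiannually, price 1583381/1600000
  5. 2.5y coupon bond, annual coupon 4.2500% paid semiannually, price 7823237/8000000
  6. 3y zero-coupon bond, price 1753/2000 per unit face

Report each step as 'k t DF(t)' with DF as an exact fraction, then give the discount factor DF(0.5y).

step 1 [0.5y] zero: DF = P = 9661/10000 ≈ 0.966100
step 2 [1y] bond c/2=9/200: DF=(2058237/2000000 − 9/200·(0.966100))/(1+9/200) = 1179/1250 ≈ 0.943200
step 3 [1.5y] swap r/2=728/28365: DF=(1 − 728/28365·(0.966100+0.943200))/(1+728/28365) = 1159/1250 ≈ 0.927200
step 4 [2y] bond c/2=17/800: DF=(1583381/1600000 − 17/800·(0.966100+0.943200+0.927200))/(1+17/800) = 91/100 ≈ 0.910000
step 5 [2.5y] bond c/2=17/800: DF=(7823237/8000000 − 17/800·(0.966100+0.943200+0.927200+0.910000))/(1+17/800) = 2199/2500 ≈ 0.879600
step 6 [3y] zero: DF = P = 1753/2000 ≈ 0.876500

1 1/2 9661/10000
2 1 1179/1250
3 3/2 1159/1250
4 2 91/100
5 5/2 2199/2500
6 3 1753/2000
DF(0.5y) = 9661/10000 ≈ 0.966100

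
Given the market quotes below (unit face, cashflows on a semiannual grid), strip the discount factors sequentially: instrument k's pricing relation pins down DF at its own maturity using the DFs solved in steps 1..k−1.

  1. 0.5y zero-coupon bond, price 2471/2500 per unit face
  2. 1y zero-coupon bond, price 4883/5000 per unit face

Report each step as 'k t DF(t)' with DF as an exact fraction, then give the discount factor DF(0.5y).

1 1/2 2471/2500
2 1 4883/5000
DF(0.5y) = 2471/2500 ≈ 0.988400

step 1 [0.5y] zero: DF = P = 2471/2500 ≈ 0.988400
step 2 [1y] zero: DF = P = 4883/5000 ≈ 0.976600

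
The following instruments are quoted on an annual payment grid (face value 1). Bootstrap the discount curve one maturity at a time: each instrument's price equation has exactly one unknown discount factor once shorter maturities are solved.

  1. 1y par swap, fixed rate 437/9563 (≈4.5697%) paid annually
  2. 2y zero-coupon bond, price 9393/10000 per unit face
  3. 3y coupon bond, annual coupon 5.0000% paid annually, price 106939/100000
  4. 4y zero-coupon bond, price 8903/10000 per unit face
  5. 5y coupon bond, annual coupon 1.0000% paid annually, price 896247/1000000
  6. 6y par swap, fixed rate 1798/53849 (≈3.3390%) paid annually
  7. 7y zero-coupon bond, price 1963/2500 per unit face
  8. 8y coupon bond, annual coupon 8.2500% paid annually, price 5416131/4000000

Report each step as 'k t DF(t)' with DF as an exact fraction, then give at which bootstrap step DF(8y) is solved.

step 1 [1y] swap r/1=437/9563: DF=(1 − 437/9563·(0))/(1+437/9563) = 9563/10000 ≈ 0.956300
step 2 [2y] zero: DF = P = 9393/10000 ≈ 0.939300
step 3 [3y] bond c/1=1/20: DF=(106939/100000 − 1/20·(0.956300+0.939300))/(1+1/20) = 4641/5000 ≈ 0.928200
step 4 [4y] zero: DF = P = 8903/10000 ≈ 0.890300
step 5 [5y] bond c/1=1/100: DF=(896247/1000000 − 1/100·(0.956300+0.939300+0.928200+0.890300))/(1+1/100) = 4253/5000 ≈ 0.850600
step 6 [6y] swap r/1=1798/53849: DF=(1 − 1798/53849·(0.956300+0.939300+0.928200+0.890300+0.850600))/(1+1798/53849) = 4101/5000 ≈ 0.820200
step 7 [7y] zero: DF = P = 1963/2500 ≈ 0.785200
step 8 [8y] bond c/1=33/400: DF=(5416131/4000000 − 33/400·(0.956300+0.939300+0.928200+0.890300+0.850600+0.820200+0.785200))/(1+33/400) = 3903/5000 ≈ 0.780600

1 1 9563/10000
2 2 9393/10000
3 3 4641/5000
4 4 8903/10000
5 5 4253/5000
6 6 4101/5000
7 7 1963/2500
8 8 3903/5000
DF(8y) is solved at step 8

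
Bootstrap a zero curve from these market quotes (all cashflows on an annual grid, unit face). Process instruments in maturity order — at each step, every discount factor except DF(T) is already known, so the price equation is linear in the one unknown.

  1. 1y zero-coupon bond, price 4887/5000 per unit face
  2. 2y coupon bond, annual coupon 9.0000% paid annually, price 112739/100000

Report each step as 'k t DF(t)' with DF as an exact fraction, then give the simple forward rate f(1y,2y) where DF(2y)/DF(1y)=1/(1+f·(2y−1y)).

step 1 [1y] zero: DF = P = 4887/5000 ≈ 0.977400
step 2 [2y] bond c/1=9/100: DF=(112739/100000 − 9/100·(0.977400))/(1+9/100) = 596/625 ≈ 0.953600

1 1 4887/5000
2 2 596/625
f(1y,2y) = ((4887/5000)/(596/625) − 1)/(1) = 119/4768 ≈ 2.4958%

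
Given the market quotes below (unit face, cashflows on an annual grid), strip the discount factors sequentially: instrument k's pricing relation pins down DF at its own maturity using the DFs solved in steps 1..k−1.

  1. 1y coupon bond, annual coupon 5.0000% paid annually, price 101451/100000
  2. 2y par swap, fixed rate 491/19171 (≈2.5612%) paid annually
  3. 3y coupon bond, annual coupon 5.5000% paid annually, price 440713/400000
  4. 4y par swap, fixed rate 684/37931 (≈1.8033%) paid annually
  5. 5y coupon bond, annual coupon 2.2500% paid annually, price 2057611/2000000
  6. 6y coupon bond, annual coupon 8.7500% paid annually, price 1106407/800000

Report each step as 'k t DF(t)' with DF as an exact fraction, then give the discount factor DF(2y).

step 1 [1y] bond c/1=1/20: DF=(101451/100000 − 1/20·(0))/(1+1/20) = 4831/5000 ≈ 0.966200
step 2 [2y] swap r/1=491/19171: DF=(1 − 491/19171·(0.966200))/(1+491/19171) = 9509/10000 ≈ 0.950900
step 3 [3y] bond c/1=11/200: DF=(440713/400000 − 11/200·(0.966200+0.950900))/(1+11/200) = 2361/2500 ≈ 0.944400
step 4 [4y] swap r/1=684/37931: DF=(1 − 684/37931·(0.966200+0.950900+0.944400))/(1+684/37931) = 2329/2500 ≈ 0.931600
step 5 [5y] bond c/1=9/400: DF=(2057611/2000000 − 9/400·(0.966200+0.950900+0.944400+0.931600))/(1+9/400) = 9227/10000 ≈ 0.922700
step 6 [6y] bond c/1=7/80: DF=(1106407/800000 − 7/80·(0.966200+0.950900+0.944400+0.931600+0.922700))/(1+7/80) = 8923/10000 ≈ 0.892300

1 1 4831/5000
2 2 9509/10000
3 3 2361/2500
4 4 2329/2500
5 5 9227/10000
6 6 8923/10000
DF(2y) = 9509/10000 ≈ 0.950900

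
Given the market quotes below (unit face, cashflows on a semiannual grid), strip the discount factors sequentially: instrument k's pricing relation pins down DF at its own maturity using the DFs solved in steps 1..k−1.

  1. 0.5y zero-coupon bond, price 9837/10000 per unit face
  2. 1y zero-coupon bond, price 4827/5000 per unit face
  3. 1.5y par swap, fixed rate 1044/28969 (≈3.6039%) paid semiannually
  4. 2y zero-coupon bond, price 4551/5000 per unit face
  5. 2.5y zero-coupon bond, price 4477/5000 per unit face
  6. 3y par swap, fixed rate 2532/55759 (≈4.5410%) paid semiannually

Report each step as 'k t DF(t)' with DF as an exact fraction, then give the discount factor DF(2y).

step 1 [0.5y] zero: DF = P = 9837/10000 ≈ 0.983700
step 2 [1y] zero: DF = P = 4827/5000 ≈ 0.965400
step 3 [1.5y] swap r/2=522/28969: DF=(1 − 522/28969·(0.983700+0.965400))/(1+522/28969) = 4739/5000 ≈ 0.947800
step 4 [2y] zero: DF = P = 4551/5000 ≈ 0.910200
step 5 [2.5y] zero: DF = P = 4477/5000 ≈ 0.895400
step 6 [3y] swap r/2=1266/55759: DF=(1 − 1266/55759·(0.983700+0.965400+0.947800+0.910200+0.895400))/(1+1266/55759) = 4367/5000 ≈ 0.873400

1 1/2 9837/10000
2 1 4827/5000
3 3/2 4739/5000
4 2 4551/5000
5 5/2 4477/5000
6 3 4367/5000
DF(2y) = 4551/5000 ≈ 0.910200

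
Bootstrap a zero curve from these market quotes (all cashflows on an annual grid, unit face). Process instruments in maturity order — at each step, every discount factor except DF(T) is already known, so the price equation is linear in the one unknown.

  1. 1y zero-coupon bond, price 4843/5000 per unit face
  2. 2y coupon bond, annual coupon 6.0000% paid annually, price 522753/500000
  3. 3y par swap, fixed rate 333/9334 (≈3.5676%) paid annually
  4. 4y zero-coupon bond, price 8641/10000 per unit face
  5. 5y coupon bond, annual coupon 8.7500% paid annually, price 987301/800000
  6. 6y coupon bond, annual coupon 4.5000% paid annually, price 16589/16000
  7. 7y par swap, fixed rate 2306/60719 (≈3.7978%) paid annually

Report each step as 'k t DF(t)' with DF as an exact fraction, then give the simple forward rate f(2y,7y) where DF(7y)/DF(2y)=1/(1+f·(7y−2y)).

1 1 4843/5000
2 2 1863/2000
3 3 9001/10000
4 4 8641/10000
5 5 21/25
6 6 3991/5000
7 7 3847/5000
f(2y,7y) = ((1863/2000)/(3847/5000) − 1)/(5) = 1621/38470 ≈ 4.2137%

step 1 [1y] zero: DF = P = 4843/5000 ≈ 0.968600
step 2 [2y] bond c/1=3/50: DF=(522753/500000 − 3/50·(0.968600))/(1+3/50) = 1863/2000 ≈ 0.931500
step 3 [3y] swap r/1=333/9334: DF=(1 − 333/9334·(0.968600+0.931500))/(1+333/9334) = 9001/10000 ≈ 0.900100
step 4 [4y] zero: DF = P = 8641/10000 ≈ 0.864100
step 5 [5y] bond c/1=7/80: DF=(987301/800000 − 7/80·(0.968600+0.931500+0.900100+0.864100))/(1+7/80) = 21/25 ≈ 0.840000
step 6 [6y] bond c/1=9/200: DF=(16589/16000 − 9/200·(0.968600+0.931500+0.900100+0.864100+0.840000))/(1+9/200) = 3991/5000 ≈ 0.798200
step 7 [7y] swap r/1=2306/60719: DF=(1 − 2306/60719·(0.968600+0.931500+0.900100+0.864100+0.840000+0.798200))/(1+2306/60719) = 3847/5000 ≈ 0.769400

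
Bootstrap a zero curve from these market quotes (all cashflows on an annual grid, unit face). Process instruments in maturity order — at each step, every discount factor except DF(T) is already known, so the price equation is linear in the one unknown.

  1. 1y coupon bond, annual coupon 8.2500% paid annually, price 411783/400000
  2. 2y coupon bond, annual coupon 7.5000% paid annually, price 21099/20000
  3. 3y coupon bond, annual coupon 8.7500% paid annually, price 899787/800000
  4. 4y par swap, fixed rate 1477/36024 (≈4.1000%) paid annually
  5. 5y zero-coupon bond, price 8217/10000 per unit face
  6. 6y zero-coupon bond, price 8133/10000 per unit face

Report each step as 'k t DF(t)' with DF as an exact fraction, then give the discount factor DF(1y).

step 1 [1y] bond c/1=33/400: DF=(411783/400000 − 33/400·(0))/(1+33/400) = 951/1000 ≈ 0.951000
step 2 [2y] bond c/1=3/40: DF=(21099/20000 − 3/40·(0.951000))/(1+3/40) = 183/200 ≈ 0.915000
step 3 [3y] bond c/1=7/80: DF=(899787/800000 − 7/80·(0.951000+0.915000))/(1+7/80) = 8841/10000 ≈ 0.884100
step 4 [4y] swap r/1=1477/36024: DF=(1 − 1477/36024·(0.951000+0.915000+0.884100))/(1+1477/36024) = 8523/10000 ≈ 0.852300
step 5 [5y] zero: DF = P = 8217/10000 ≈ 0.821700
step 6 [6y] zero: DF = P = 8133/10000 ≈ 0.813300

1 1 951/1000
2 2 183/200
3 3 8841/10000
4 4 8523/10000
5 5 8217/10000
6 6 8133/10000
DF(1y) = 951/1000 ≈ 0.951000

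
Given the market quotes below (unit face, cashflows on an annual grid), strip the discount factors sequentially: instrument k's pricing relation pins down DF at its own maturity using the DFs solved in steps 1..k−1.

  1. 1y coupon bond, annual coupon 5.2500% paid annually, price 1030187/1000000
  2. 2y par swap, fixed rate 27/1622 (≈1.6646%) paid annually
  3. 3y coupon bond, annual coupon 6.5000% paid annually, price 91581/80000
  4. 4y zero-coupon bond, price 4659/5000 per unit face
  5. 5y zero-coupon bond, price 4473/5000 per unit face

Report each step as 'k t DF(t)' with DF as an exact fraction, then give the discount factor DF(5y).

1 1 2447/2500
2 2 2419/2500
3 3 9561/10000
4 4 4659/5000
5 5 4473/5000
DF(5y) = 4473/5000 ≈ 0.894600

step 1 [1y] bond c/1=21/400: DF=(1030187/1000000 − 21/400·(0))/(1+21/400) = 2447/2500 ≈ 0.978800
step 2 [2y] swap r/1=27/1622: DF=(1 − 27/1622·(0.978800))/(1+27/1622) = 2419/2500 ≈ 0.967600
step 3 [3y] bond c/1=13/200: DF=(91581/80000 − 13/200·(0.978800+0.967600))/(1+13/200) = 9561/10000 ≈ 0.956100
step 4 [4y] zero: DF = P = 4659/5000 ≈ 0.931800
step 5 [5y] zero: DF = P = 4473/5000 ≈ 0.894600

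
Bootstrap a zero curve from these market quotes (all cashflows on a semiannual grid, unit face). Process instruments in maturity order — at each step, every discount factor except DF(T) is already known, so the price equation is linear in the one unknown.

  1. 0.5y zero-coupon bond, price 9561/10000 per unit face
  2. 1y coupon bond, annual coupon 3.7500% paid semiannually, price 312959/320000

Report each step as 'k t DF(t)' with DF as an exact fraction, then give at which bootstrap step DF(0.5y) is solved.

step 1 [0.5y] zero: DF = P = 9561/10000 ≈ 0.956100
step 2 [1y] bond c/2=3/160: DF=(312959/320000 − 3/160·(0.956100))/(1+3/160) = 589/625 ≈ 0.942400

1 1/2 9561/10000
2 1 589/625
DF(0.5y) is solved at step 1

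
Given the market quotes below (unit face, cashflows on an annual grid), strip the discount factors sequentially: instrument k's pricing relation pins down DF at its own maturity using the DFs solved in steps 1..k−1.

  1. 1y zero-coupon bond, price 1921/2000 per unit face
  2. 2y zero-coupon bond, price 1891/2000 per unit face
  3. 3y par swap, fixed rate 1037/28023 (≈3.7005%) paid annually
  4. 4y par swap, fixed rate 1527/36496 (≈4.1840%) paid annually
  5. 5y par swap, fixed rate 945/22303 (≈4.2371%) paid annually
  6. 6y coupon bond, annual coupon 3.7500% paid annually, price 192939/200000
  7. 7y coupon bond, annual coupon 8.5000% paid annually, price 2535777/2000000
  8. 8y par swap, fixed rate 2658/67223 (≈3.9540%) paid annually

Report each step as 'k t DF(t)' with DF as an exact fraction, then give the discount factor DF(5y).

1 1 1921/2000
2 2 1891/2000
3 3 8963/10000
4 4 8473/10000
5 5 811/1000
6 6 3843/5000
7 7 7589/10000
8 8 3671/5000
DF(5y) = 811/1000 ≈ 0.811000

step 1 [1y] zero: DF = P = 1921/2000 ≈ 0.960500
step 2 [2y] zero: DF = P = 1891/2000 ≈ 0.945500
step 3 [3y] swap r/1=1037/28023: DF=(1 − 1037/28023·(0.960500+0.945500))/(1+1037/28023) = 8963/10000 ≈ 0.896300
step 4 [4y] swap r/1=1527/36496: DF=(1 − 1527/36496·(0.960500+0.945500+0.896300))/(1+1527/36496) = 8473/10000 ≈ 0.847300
step 5 [5y] swap r/1=945/22303: DF=(1 − 945/22303·(0.960500+0.945500+0.896300+0.847300))/(1+945/22303) = 811/1000 ≈ 0.811000
step 6 [6y] bond c/1=3/80: DF=(192939/200000 − 3/80·(0.960500+0.945500+0.896300+0.847300+0.811000))/(1+3/80) = 3843/5000 ≈ 0.768600
step 7 [7y] bond c/1=17/200: DF=(2535777/2000000 − 17/200·(0.960500+0.945500+0.896300+0.847300+0.811000+0.768600))/(1+17/200) = 7589/10000 ≈ 0.758900
step 8 [8y] swap r/1=2658/67223: DF=(1 − 2658/67223·(0.960500+0.945500+0.896300+0.847300+0.811000+0.768600+0.758900))/(1+2658/67223) = 3671/5000 ≈ 0.734200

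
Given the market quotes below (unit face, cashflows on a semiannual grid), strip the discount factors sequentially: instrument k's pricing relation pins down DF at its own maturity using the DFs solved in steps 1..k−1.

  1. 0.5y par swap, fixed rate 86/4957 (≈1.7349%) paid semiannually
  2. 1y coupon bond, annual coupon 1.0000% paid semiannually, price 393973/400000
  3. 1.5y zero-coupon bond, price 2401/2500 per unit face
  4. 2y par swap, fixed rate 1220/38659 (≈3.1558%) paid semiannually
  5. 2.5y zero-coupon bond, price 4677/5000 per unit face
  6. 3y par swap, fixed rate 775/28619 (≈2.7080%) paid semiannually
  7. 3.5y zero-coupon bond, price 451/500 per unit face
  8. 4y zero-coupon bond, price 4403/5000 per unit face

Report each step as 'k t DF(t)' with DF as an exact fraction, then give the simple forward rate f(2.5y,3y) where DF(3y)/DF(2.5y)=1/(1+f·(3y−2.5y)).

1 1/2 4957/5000
2 1 9751/10000
3 3/2 2401/2500
4 2 939/1000
5 5/2 4677/5000
6 3 369/400
7 7/2 451/500
8 4 4403/5000
f(2.5y,3y) = ((4677/5000)/(369/400) − 1)/(1/2) = 86/3075 ≈ 2.7967%

step 1 [0.5y] swap r/2=43/4957: DF=(1 − 43/4957·(0))/(1+43/4957) = 4957/5000 ≈ 0.991400
step 2 [1y] bond c/2=1/200: DF=(393973/400000 − 1/200·(0.991400))/(1+1/200) = 9751/10000 ≈ 0.975100
step 3 [1.5y] zero: DF = P = 2401/2500 ≈ 0.960400
step 4 [2y] swap r/2=610/38659: DF=(1 − 610/38659·(0.991400+0.975100+0.960400))/(1+610/38659) = 939/1000 ≈ 0.939000
step 5 [2.5y] zero: DF = P = 4677/5000 ≈ 0.935400
step 6 [3y] swap r/2=775/57238: DF=(1 − 775/57238·(0.991400+0.975100+0.960400+0.939000+0.935400))/(1+775/57238) = 369/400 ≈ 0.922500
step 7 [3.5y] zero: DF = P = 451/500 ≈ 0.902000
step 8 [4y] zero: DF = P = 4403/5000 ≈ 0.880600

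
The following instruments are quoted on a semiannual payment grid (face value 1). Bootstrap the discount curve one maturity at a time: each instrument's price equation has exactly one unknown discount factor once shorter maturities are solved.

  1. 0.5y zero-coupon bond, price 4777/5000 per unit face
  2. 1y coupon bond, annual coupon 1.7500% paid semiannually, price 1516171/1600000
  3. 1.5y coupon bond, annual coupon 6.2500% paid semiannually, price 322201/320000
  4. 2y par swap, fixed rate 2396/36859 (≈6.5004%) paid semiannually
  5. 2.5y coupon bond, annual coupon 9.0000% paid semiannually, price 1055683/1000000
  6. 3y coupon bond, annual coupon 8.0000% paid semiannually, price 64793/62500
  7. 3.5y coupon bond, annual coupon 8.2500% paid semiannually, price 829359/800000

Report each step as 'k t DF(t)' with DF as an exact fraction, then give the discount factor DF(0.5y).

1 1/2 4777/5000
2 1 9311/10000
3 3/2 1149/1250
4 2 4401/5000
5 5/2 1703/2000
6 3 8223/10000
7 7/2 7833/10000
DF(0.5y) = 4777/5000 ≈ 0.955400

step 1 [0.5y] zero: DF = P = 4777/5000 ≈ 0.955400
step 2 [1y] bond c/2=7/800: DF=(1516171/1600000 − 7/800·(0.955400))/(1+7/800) = 9311/10000 ≈ 0.931100
step 3 [1.5y] bond c/2=1/32: DF=(322201/320000 − 1/32·(0.955400+0.931100))/(1+1/32) = 1149/1250 ≈ 0.919200
step 4 [2y] swap r/2=1198/36859: DF=(1 − 1198/36859·(0.955400+0.931100+0.919200))/(1+1198/36859) = 4401/5000 ≈ 0.880200
step 5 [2.5y] bond c/2=9/200: DF=(1055683/1000000 − 9/200·(0.955400+0.931100+0.919200+0.880200))/(1+9/200) = 1703/2000 ≈ 0.851500
step 6 [3y] bond c/2=1/25: DF=(64793/62500 − 1/25·(0.955400+0.931100+0.919200+0.880200+0.851500))/(1+1/25) = 8223/10000 ≈ 0.822300
step 7 [3.5y] bond c/2=33/800: DF=(829359/800000 − 33/800·(0.955400+0.931100+0.919200+0.880200+0.851500+0.822300))/(1+33/800) = 7833/10000 ≈ 0.783300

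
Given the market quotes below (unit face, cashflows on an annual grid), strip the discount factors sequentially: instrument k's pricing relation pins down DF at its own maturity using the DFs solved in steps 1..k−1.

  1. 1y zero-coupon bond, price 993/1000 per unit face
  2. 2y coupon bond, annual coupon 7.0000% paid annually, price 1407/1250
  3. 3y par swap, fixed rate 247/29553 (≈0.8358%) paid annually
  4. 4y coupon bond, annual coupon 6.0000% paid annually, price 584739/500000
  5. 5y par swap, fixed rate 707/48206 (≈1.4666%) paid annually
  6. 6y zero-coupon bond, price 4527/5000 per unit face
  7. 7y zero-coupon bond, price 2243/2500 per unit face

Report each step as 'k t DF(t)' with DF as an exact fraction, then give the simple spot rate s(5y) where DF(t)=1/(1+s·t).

step 1 [1y] zero: DF = P = 993/1000 ≈ 0.993000
step 2 [2y] bond c/1=7/100: DF=(1407/1250 − 7/100·(0.993000))/(1+7/100) = 987/1000 ≈ 0.987000
step 3 [3y] swap r/1=247/29553: DF=(1 − 247/29553·(0.993000+0.987000))/(1+247/29553) = 9753/10000 ≈ 0.975300
step 4 [4y] bond c/1=3/50: DF=(584739/500000 − 3/50·(0.993000+0.987000+0.975300))/(1+3/50) = 117/125 ≈ 0.936000
step 5 [5y] swap r/1=707/48206: DF=(1 − 707/48206·(0.993000+0.987000+0.975300+0.936000))/(1+707/48206) = 9293/10000 ≈ 0.929300
step 6 [6y] zero: DF = P = 4527/5000 ≈ 0.905400
step 7 [7y] zero: DF = P = 2243/2500 ≈ 0.897200

1 1 993/1000
2 2 987/1000
3 3 9753/10000
4 4 117/125
5 5 9293/10000
6 6 4527/5000
7 7 2243/2500
s(5y) = (1/(9293/10000) − 1)/(5) = 707/46465 ≈ 1.5216%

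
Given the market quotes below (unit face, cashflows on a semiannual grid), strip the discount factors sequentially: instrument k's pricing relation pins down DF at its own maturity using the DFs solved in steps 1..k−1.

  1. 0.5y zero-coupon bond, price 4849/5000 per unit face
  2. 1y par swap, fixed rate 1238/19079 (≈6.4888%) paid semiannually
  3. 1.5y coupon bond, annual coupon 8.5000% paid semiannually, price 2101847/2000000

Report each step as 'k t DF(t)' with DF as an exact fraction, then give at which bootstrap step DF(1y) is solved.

1 1/2 4849/5000
2 1 9381/10000
3 3/2 9303/10000
DF(1y) is solved at step 2

step 1 [0.5y] zero: DF = P = 4849/5000 ≈ 0.969800
step 2 [1y] swap r/2=619/19079: DF=(1 − 619/19079·(0.969800))/(1+619/19079) = 9381/10000 ≈ 0.938100
step 3 [1.5y] bond c/2=17/400: DF=(2101847/2000000 − 17/400·(0.969800+0.938100))/(1+17/400) = 9303/10000 ≈ 0.930300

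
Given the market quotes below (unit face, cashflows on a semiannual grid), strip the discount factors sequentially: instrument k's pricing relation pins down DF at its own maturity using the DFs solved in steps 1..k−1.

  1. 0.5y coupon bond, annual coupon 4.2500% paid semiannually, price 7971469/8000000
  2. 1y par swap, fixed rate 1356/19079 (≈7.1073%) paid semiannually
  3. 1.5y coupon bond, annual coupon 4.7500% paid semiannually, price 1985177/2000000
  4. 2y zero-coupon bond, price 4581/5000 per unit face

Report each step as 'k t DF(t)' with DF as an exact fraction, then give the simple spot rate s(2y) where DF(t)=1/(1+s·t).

step 1 [0.5y] bond c/2=17/800: DF=(7971469/8000000 − 17/800·(0))/(1+17/800) = 9757/10000 ≈ 0.975700
step 2 [1y] swap r/2=678/19079: DF=(1 − 678/19079·(0.975700))/(1+678/19079) = 4661/5000 ≈ 0.932200
step 3 [1.5y] bond c/2=19/800: DF=(1985177/2000000 − 19/800·(0.975700+0.932200))/(1+19/800) = 9253/10000 ≈ 0.925300
step 4 [2y] zero: DF = P = 4581/5000 ≈ 0.916200

1 1/2 9757/10000
2 1 4661/5000
3 3/2 9253/10000
4 2 4581/5000
s(2y) = (1/(4581/5000) − 1)/(2) = 419/9162 ≈ 4.5732%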